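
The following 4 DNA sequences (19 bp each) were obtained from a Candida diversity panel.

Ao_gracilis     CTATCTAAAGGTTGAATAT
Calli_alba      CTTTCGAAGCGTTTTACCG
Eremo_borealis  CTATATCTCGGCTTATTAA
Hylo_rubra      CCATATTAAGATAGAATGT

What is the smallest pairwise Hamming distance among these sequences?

Pairwise Hamming distances:
  Ao_gracilis vs Calli_alba: 9
  Ao_gracilis vs Eremo_borealis: 8
  Ao_gracilis vs Hylo_rubra: 6
  Calli_alba vs Eremo_borealis: 13
  Calli_alba vs Hylo_rubra: 14
  Eremo_borealis vs Hylo_rubra: 11
The smallest is 6, between Ao_gracilis and Hylo_rubra.

6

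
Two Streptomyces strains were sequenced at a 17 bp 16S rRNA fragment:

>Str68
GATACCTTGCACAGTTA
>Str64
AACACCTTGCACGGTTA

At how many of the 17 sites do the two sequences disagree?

The sequences differ at positions 1 (G/A), 3 (T/C), 13 (A/G).
That gives 3 mismatches out of 17 aligned sites, so the Hamming distance is 3.

3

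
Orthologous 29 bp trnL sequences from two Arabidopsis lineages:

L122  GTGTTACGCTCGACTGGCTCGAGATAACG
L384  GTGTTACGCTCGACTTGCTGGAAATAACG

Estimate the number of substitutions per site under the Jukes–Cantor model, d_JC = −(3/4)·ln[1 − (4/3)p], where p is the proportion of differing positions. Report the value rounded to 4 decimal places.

0.1113

Mismatches occur at site 16 (G/T), site 20 (C/G), site 23 (G/A).
p = 3/29 = 0.103448.
d = −0.75 · ln(1 − (4/3)·0.103448) = −0.75 · ln(0.862069) = −0.75 · (-0.148420) = 0.1113.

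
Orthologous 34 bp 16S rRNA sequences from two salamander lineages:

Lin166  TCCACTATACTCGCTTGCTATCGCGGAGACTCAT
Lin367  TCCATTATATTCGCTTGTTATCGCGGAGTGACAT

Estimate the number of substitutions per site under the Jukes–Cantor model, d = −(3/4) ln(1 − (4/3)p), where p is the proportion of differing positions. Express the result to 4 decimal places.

The sequences differ at positions 5 (C/T), 10 (C/T), 18 (C/T), 29 (A/T), 30 (C/G), 31 (T/A).
p = 6/34 = 0.176471.
d = −0.75 · ln(1 − (4/3)·0.176471) = −0.75 · ln(0.764705) = −0.75 · (-0.268265) = 0.2012.

0.2012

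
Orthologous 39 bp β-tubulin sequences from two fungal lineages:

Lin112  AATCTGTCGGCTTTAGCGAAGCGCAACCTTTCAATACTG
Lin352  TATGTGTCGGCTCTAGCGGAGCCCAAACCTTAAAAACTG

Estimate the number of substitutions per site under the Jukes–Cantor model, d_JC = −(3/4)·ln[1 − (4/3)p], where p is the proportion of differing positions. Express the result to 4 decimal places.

Mismatches occur at site 1 (A/T), site 4 (C/G), site 13 (T/C), site 19 (A/G), site 23 (G/C), site 27 (C/A), site 29 (T/C), site 32 (C/A), site 35 (T/A).
p = 9/39 = 0.230769.
d = −0.75 · ln(1 − (4/3)·0.230769) = −0.75 · ln(0.692308) = −0.75 · (-0.367724) = 0.2758.

0.2758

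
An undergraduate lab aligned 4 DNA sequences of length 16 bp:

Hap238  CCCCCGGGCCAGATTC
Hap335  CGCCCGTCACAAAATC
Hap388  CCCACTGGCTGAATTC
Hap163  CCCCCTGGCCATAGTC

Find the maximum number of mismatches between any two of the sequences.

Pairwise Hamming distances:
  Hap238 vs Hap335: 6
  Hap238 vs Hap388: 5
  Hap238 vs Hap163: 3
  Hap335 vs Hap388: 9
  Hap335 vs Hap163: 7
  Hap388 vs Hap163: 5
The largest is 9, between Hap335 and Hap388.

9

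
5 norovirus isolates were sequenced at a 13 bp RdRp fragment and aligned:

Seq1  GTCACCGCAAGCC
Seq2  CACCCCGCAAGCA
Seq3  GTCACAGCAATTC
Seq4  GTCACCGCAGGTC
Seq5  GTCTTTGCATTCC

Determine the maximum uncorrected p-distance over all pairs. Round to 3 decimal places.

Pairwise Hamming distances:
  Seq1 vs Seq2: 4
  Seq1 vs Seq3: 3
  Seq1 vs Seq4: 2
  Seq1 vs Seq5: 5
  Seq2 vs Seq3: 7
  Seq2 vs Seq4: 6
  Seq2 vs Seq5: 8
  Seq3 vs Seq4: 3
  Seq3 vs Seq5: 5
  Seq4 vs Seq5: 6
The largest is 8 mismatches, between Seq2 and Seq5; p = 8/13 = 0.615.

0.615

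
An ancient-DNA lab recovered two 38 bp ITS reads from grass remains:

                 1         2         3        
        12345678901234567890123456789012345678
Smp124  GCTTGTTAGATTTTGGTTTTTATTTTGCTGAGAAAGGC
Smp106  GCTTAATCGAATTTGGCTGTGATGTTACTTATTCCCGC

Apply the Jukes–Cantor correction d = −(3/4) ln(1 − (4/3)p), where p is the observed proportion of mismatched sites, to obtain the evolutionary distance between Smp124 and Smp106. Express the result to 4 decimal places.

The sequences differ at positions 5 (G/A), 6 (T/A), 8 (A/C), 11 (T/A), 17 (T/C), 19 (T/G), 21 (T/G), 24 (T/G), 27 (G/A), 30 (G/T), 32 (G/T), 33 (A/T), 34 (A/C), 35 (A/C), 36 (G/C).
p = 15/38 = 0.394737.
d = −0.75 · ln(1 − (4/3)·0.394737) = −0.75 · ln(0.473684) = −0.75 · (-0.747215) = 0.5604.

0.5604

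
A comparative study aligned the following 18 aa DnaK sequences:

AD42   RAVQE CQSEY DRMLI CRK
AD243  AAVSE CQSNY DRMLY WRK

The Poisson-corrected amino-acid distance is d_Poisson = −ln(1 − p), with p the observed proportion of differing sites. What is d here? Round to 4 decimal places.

The sequences differ at positions 1 (R/A), 4 (Q/S), 9 (E/N), 15 (I/Y), 16 (C/W).
p = 5/18 = 0.277778.
d = −ln(1 − 0.277778) = −ln(0.722222) = 0.3254.

0.3254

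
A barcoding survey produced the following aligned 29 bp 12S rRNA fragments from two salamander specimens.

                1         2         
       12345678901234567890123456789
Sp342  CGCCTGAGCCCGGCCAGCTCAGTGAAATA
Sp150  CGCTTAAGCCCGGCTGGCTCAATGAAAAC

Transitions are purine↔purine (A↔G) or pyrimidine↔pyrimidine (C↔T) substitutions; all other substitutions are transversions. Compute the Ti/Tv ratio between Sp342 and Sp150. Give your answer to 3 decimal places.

2.500

Differing sites — 4:C/T (Ti); 6:G/A (Ti); 15:C/T (Ti); 16:A/G (Ti); 22:G/A (Ti); 28:T/A (Tv); 29:A/C (Tv).
Of the 7 differences, 5 transitions and 2 transversions, so Ti/Tv = 5/2 = 2.500.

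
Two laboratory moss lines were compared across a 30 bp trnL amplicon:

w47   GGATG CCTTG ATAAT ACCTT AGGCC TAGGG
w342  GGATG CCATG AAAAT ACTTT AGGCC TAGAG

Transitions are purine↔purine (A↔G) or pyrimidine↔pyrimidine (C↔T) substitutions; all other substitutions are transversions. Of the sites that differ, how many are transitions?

2

Mismatches occur at site 8 (T/A, transversion), site 12 (T/A, transversion), site 18 (C/T, transition), site 29 (G/A, transition).
Of the 4 differences, 2 transitions and 2 transversions, so the answer is 2.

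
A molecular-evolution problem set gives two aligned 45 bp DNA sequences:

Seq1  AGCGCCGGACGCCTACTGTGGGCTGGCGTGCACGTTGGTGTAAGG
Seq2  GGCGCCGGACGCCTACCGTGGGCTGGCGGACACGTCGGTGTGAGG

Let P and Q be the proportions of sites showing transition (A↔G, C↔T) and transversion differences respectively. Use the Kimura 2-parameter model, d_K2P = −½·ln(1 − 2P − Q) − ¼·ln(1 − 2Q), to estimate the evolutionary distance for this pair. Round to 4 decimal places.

0.1515

Mismatches occur at site 1 (A↔G, transition), site 17 (T↔C, transition), site 29 (T↔G, transversion), site 30 (G↔A, transition), site 36 (T↔C, transition), site 42 (A↔G, transition).
Of the 6 differences, 5 transitions and 1 transversion over 45 sites: P = 5/45 = 0.111111, Q = 1/45 = 0.022222.
d = −0.5·ln(0.755556) − 0.25·ln(0.955556) = −0.5·(-0.280301) − 0.25·(-0.045462) = 0.1515.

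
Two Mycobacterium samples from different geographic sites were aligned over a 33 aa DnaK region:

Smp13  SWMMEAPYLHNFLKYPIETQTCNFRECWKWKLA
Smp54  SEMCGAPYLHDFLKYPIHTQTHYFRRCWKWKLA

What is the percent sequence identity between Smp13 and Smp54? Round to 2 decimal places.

Differing sites — 2:W/E; 4:M/C; 5:E/G; 11:N/D; 18:E/H; 22:C/H; 23:N/Y; 26:E/R.
25 of the 33 sites match, so the percent identity is 25/33 × 100 = 75.76%.

75.76%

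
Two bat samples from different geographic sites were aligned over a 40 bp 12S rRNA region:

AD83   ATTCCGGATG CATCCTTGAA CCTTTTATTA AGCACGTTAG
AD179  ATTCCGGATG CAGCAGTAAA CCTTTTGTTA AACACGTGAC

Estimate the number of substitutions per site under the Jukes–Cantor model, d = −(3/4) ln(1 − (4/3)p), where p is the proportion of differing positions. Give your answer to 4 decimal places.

Mismatches occur at site 13 (T/G), site 15 (C/A), site 16 (T/G), site 18 (G/A), site 27 (A/G), site 32 (G/A), site 38 (T/G), site 40 (G/C).
p = 8/40 = 0.200000.
d = −0.75 · ln(1 − (4/3)·0.200000) = −0.75 · ln(0.733333) = −0.75 · (-0.310155) = 0.2326.

0.2326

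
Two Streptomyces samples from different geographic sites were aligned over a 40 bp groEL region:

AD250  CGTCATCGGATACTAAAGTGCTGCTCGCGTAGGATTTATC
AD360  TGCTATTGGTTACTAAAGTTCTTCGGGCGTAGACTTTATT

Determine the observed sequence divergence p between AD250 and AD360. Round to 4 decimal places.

Mismatches occur at site 1 (C↔T), site 3 (T↔C), site 4 (C↔T), site 7 (C↔T), site 10 (A↔T), site 20 (G↔T), site 23 (G↔T), site 25 (T↔G), site 26 (C↔G), site 33 (G↔A), site 34 (A↔C), site 40 (C↔T).
There are 12 differences over 40 sites, so p = 12/40 = 0.3000.

0.3000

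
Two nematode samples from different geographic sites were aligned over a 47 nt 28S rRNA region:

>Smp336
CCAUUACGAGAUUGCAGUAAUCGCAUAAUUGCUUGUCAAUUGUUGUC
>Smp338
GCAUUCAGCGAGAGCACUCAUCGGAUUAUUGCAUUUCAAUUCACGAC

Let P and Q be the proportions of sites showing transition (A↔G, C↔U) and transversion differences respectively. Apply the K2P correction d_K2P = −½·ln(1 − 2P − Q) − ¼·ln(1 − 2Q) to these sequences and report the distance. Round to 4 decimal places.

Mismatches occur at site 1 (C→G, transversion), site 6 (A→C, transversion), site 7 (C→A, transversion), site 9 (A→C, transversion), site 12 (U→G, transversion), site 13 (U→A, transversion), site 17 (G→C, transversion), site 19 (A→C, transversion), site 24 (C→G, transversion), site 27 (A→U, transversion), site 33 (U→A, transversion), site 35 (G→U, transversion), site 42 (G→C, transversion), site 43 (U→A, transversion), site 44 (U→C, transition), site 46 (U→A, transversion).
Of the 16 differences, 1 transition and 15 transversions over 47 sites: P = 1/47 = 0.021277, Q = 15/47 = 0.319149.
d = −0.5·ln(0.638297) − 0.25·ln(0.361702) = −0.5·(-0.448952) − 0.25·(-1.016935) = 0.4787.

0.4787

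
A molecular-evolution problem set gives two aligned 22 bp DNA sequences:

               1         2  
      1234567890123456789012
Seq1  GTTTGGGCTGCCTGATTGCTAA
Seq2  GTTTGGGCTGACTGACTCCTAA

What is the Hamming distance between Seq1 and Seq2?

3

Mismatches occur at site 11 (C→A), site 16 (T→C), site 18 (G→C).
That gives 3 mismatches out of 22 aligned sites, so the Hamming distance is 3.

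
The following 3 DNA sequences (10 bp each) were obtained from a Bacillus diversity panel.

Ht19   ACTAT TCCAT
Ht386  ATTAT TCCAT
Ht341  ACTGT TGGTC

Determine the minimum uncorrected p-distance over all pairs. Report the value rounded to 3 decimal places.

Pairwise Hamming distances:
  Ht19 vs Ht386: 1
  Ht19 vs Ht341: 5
  Ht386 vs Ht341: 6
The smallest is 1 mismatch, between Ht19 and Ht386; p = 1/10 = 0.100.

0.100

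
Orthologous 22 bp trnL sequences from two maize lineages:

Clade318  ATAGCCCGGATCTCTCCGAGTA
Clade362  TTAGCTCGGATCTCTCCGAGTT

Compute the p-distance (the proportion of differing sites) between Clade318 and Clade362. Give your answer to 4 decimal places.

Differing sites — 1:A/T; 6:C/T; 22:A/T.
There are 3 differences over 22 sites, so p = 3/22 = 0.1364.

0.1364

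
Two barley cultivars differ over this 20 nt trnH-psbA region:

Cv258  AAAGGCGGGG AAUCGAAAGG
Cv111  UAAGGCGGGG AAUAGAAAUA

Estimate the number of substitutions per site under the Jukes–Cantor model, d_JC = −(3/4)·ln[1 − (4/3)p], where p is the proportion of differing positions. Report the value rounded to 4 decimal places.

The sequences differ at positions 1 (A/U), 14 (C/A), 19 (G/U), 20 (G/A).
p = 4/20 = 0.200000.
d = −0.75 · ln(1 − (4/3)·0.200000) = −0.75 · ln(0.733333) = −0.75 · (-0.310155) = 0.2326.

0.2326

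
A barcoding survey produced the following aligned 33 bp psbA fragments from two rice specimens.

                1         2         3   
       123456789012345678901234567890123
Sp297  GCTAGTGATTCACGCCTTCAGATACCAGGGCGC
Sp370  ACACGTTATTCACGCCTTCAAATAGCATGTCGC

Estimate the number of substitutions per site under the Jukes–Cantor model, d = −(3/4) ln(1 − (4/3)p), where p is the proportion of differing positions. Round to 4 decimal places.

Mismatches occur at site 1 (G↔A), site 3 (T↔A), site 4 (A↔C), site 7 (G↔T), site 21 (G↔A), site 25 (C↔G), site 28 (G↔T), site 30 (G↔T).
p = 8/33 = 0.242424.
d = −0.75 · ln(1 − (4/3)·0.242424) = −0.75 · ln(0.676768) = −0.75 · (-0.390427) = 0.2928.

0.2928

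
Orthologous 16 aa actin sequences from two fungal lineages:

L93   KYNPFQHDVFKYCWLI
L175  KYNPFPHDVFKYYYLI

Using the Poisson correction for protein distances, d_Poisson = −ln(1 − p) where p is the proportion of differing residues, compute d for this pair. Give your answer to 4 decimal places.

0.2076

Mismatches occur at site 6 (Q↔P), site 13 (C↔Y), site 14 (W↔Y).
p = 3/16 = 0.187500.
d = −ln(1 − 0.187500) = −ln(0.812500) = 0.2076.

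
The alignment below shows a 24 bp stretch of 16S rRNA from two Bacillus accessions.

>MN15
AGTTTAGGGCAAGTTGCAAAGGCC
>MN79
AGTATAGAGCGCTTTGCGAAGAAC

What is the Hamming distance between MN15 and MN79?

8

Differing sites — 4:T/A; 8:G/A; 11:A/G; 12:A/C; 13:G/T; 18:A/G; 22:G/A; 23:C/A.
That gives 8 mismatches out of 24 aligned sites, so the Hamming distance is 8.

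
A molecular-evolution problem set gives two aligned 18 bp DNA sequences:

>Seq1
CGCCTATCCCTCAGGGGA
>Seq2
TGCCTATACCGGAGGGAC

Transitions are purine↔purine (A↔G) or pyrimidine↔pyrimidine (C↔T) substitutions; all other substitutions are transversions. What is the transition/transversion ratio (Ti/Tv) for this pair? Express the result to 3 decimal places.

Mismatches occur at site 1 (C/T, transition), site 8 (C/A, transversion), site 11 (T/G, transversion), site 12 (C/G, transversion), site 17 (G/A, transition), site 18 (A/C, transversion).
Of the 6 differences, 2 transitions and 4 transversions, so Ti/Tv = 2/4 = 0.500.

0.500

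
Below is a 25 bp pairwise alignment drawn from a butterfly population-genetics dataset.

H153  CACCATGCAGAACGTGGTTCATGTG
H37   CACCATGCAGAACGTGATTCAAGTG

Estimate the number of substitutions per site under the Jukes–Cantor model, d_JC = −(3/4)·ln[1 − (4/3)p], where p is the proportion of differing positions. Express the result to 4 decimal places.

Differing sites — 17:G/A; 22:T/A.
p = 2/25 = 0.080000.
d = −0.75 · ln(1 − (4/3)·0.080000) = −0.75 · ln(0.893333) = −0.75 · (-0.112796) = 0.0846.

0.0846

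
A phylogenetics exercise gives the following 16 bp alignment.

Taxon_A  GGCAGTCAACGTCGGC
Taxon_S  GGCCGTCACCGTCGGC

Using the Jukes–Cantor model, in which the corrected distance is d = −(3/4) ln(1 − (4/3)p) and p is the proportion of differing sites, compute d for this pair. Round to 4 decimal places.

Differing sites — 4:A/C; 9:A/C.
p = 2/16 = 0.125000.
d = −0.75 · ln(1 − (4/3)·0.125000) = −0.75 · ln(0.833333) = −0.75 · (-0.182322) = 0.1367.

0.1367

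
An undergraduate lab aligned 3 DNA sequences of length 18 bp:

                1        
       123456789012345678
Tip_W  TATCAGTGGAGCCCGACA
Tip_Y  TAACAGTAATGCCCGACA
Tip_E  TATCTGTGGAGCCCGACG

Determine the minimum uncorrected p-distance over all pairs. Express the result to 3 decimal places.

0.111

Pairwise Hamming distances:
  Tip_W vs Tip_Y: 4
  Tip_W vs Tip_E: 2
  Tip_Y vs Tip_E: 6
The smallest is 2 mismatches, between Tip_W and Tip_E; p = 2/18 = 0.111.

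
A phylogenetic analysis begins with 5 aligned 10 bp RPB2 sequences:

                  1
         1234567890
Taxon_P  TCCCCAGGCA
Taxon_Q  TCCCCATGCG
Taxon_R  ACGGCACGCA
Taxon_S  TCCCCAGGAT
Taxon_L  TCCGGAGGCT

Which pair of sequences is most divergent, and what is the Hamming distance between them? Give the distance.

6

Pairwise Hamming distances:
  Taxon_P vs Taxon_Q: 2
  Taxon_P vs Taxon_R: 4
  Taxon_P vs Taxon_S: 2
  Taxon_P vs Taxon_L: 3
  Taxon_Q vs Taxon_R: 5
  Taxon_Q vs Taxon_S: 3
  Taxon_Q vs Taxon_L: 4
  Taxon_R vs Taxon_S: 6
  Taxon_R vs Taxon_L: 5
  Taxon_S vs Taxon_L: 3
The largest is 6, between Taxon_R and Taxon_S.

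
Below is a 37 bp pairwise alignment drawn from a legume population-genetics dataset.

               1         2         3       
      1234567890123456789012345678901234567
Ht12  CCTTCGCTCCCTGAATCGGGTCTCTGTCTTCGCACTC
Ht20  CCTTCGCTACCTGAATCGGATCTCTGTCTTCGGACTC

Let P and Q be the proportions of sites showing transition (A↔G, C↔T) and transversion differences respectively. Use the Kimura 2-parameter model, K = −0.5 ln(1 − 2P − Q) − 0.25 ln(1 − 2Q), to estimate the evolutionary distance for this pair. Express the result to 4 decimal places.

The sequences differ at positions 9 (C/A, transversion), 20 (G/A, transition), 33 (C/G, transversion).
Of the 3 differences, 1 transition and 2 transversions over 37 sites: P = 1/37 = 0.027027, Q = 2/37 = 0.054054.
d = −0.5·ln(0.891892) − 0.25·ln(0.891892) = −0.5·(-0.114410) − 0.25·(-0.114410) = 0.0858.

0.0858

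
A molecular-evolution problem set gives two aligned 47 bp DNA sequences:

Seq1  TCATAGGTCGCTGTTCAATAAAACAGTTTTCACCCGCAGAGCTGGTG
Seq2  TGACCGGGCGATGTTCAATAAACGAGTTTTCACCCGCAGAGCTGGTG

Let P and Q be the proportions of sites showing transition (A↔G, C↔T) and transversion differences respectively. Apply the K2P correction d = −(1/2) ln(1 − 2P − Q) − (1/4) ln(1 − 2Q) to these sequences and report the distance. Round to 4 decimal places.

Mismatches occur at site 2 (C↔G, transversion), site 4 (T↔C, transition), site 5 (A↔C, transversion), site 8 (T↔G, transversion), site 11 (C↔A, transversion), site 23 (A↔C, transversion), site 24 (C↔G, transversion).
Of the 7 differences, 1 transition and 6 transversions over 47 sites: P = 1/47 = 0.021277, Q = 6/47 = 0.127660.
d = −0.5·ln(0.829786) − 0.25·ln(0.744680) = −0.5·(-0.186587) − 0.25·(-0.294801) = 0.1670.

0.1670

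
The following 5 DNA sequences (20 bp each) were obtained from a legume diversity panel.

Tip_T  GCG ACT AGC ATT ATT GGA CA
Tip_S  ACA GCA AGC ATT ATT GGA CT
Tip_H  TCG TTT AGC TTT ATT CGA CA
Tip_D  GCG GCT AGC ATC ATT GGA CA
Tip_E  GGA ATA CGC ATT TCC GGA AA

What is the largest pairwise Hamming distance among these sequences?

Pairwise Hamming distances:
  Tip_T vs Tip_S: 5
  Tip_T vs Tip_H: 5
  Tip_T vs Tip_D: 2
  Tip_T vs Tip_E: 9
  Tip_S vs Tip_H: 8
  Tip_S vs Tip_D: 5
  Tip_S vs Tip_E: 10
  Tip_H vs Tip_D: 6
  Tip_H vs Tip_E: 12
  Tip_D vs Tip_E: 11
The largest is 12, between Tip_H and Tip_E.

12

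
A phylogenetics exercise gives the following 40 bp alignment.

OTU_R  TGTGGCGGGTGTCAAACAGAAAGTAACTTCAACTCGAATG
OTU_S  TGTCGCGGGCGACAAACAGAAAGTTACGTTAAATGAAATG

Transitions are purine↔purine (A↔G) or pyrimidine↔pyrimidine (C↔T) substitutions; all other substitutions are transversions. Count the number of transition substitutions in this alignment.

3

Differing sites — 4:G/C (Tv); 10:T/C (Ti); 12:T/A (Tv); 25:A/T (Tv); 28:T/G (Tv); 30:C/T (Ti); 33:C/A (Tv); 35:C/G (Tv); 36:G/A (Ti).
Of the 9 differences, 3 transitions and 6 transversions, so the answer is 3.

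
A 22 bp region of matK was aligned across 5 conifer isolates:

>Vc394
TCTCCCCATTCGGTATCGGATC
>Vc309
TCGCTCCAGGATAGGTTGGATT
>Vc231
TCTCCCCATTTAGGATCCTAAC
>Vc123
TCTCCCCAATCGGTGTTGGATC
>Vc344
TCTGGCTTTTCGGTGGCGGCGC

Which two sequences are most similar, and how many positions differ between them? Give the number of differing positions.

Pairwise Hamming distances:
  Vc394 vs Vc309: 11
  Vc394 vs Vc231: 6
  Vc394 vs Vc123: 3
  Vc394 vs Vc344: 8
  Vc309 vs Vc231: 13
  Vc309 vs Vc123: 9
  Vc309 vs Vc344: 16
  Vc231 vs Vc123: 9
  Vc231 vs Vc344: 13
  Vc123 vs Vc344: 9
The smallest is 3, between Vc394 and Vc123.

3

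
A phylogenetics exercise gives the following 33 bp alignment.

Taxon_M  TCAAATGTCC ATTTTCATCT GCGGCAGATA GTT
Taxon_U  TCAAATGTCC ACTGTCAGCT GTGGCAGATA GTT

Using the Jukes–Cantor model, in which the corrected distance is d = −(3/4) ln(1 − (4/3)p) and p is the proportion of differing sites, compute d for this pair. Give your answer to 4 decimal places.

0.1322

Mismatches occur at site 12 (T/C), site 14 (T/G), site 18 (T/G), site 22 (C/T).
p = 4/33 = 0.121212.
d = −0.75 · ln(1 − (4/3)·0.121212) = −0.75 · ln(0.838384) = −0.75 · (-0.176279) = 0.1322.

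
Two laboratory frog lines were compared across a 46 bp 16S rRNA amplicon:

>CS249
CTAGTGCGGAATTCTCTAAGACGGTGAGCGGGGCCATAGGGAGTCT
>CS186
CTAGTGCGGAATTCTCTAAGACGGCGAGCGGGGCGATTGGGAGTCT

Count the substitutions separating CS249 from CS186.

3

The sequences differ at positions 25 (T/C), 35 (C/G), 38 (A/T).
That gives 3 mismatches out of 46 aligned sites, so the Hamming distance is 3.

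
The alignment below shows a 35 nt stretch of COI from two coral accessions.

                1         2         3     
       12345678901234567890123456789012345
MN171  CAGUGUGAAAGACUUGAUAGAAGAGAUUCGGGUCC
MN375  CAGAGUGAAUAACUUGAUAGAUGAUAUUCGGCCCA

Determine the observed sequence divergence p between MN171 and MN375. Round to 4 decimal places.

0.2286

The sequences differ at positions 4 (U/A), 10 (A/U), 11 (G/A), 22 (A/U), 25 (G/U), 32 (G/C), 33 (U/C), 35 (C/A).
There are 8 differences over 35 sites, so p = 8/35 = 0.2286.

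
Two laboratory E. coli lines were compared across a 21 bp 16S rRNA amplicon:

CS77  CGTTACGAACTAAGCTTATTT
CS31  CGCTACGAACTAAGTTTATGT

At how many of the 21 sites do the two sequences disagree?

3

Differing sites — 3:T/C; 15:C/T; 20:T/G.
That gives 3 mismatches out of 21 aligned sites, so the Hamming distance is 3.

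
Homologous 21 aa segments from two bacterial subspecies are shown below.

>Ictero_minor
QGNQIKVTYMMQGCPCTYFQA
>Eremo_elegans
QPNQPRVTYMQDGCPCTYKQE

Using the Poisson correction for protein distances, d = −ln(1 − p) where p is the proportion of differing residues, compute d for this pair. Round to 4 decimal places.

0.4055

The sequences differ at positions 2 (G/P), 5 (I/P), 6 (K/R), 11 (M/Q), 12 (Q/D), 19 (F/K), 21 (A/E).
p = 7/21 = 0.333333.
d = −ln(1 − 0.333333) = −ln(0.666667) = 0.4055.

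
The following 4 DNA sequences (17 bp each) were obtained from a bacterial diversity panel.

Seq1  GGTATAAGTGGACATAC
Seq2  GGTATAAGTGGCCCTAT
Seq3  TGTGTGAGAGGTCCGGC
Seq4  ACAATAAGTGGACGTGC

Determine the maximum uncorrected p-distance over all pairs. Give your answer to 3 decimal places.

Pairwise Hamming distances:
  Seq1 vs Seq2: 3
  Seq1 vs Seq3: 8
  Seq1 vs Seq4: 5
  Seq2 vs Seq3: 8
  Seq2 vs Seq4: 7
  Seq3 vs Seq4: 9
The largest is 9 mismatches, between Seq3 and Seq4; p = 9/17 = 0.529.

0.529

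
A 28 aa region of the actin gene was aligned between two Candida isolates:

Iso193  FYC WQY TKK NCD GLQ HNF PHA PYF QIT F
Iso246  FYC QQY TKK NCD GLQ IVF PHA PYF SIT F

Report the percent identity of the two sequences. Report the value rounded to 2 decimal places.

The sequences differ at positions 4 (W/Q), 16 (H/I), 17 (N/V), 25 (Q/S).
24 of the 28 sites match, so the percent identity is 24/28 × 100 = 85.71%.

85.71%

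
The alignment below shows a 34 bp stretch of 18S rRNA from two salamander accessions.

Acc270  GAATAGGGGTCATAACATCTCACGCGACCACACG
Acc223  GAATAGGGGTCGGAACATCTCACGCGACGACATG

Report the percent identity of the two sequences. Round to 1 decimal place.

The sequences differ at positions 12 (A/G), 13 (T/G), 29 (C/G), 33 (C/T).
30 of the 34 sites match, so the percent identity is 30/34 × 100 = 88.2%.

88.2%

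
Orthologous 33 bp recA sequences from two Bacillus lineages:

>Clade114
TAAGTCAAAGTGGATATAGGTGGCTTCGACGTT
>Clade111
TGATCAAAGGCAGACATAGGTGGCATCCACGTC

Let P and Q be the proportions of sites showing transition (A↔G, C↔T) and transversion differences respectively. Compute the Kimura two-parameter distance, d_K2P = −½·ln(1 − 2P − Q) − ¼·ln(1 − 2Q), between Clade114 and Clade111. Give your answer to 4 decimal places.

The sequences differ at positions 2 (A/G, transition), 4 (G/T, transversion), 5 (T/C, transition), 6 (C/A, transversion), 9 (A/G, transition), 11 (T/C, transition), 12 (G/A, transition), 15 (T/C, transition), 25 (T/A, transversion), 28 (G/C, transversion), 33 (T/C, transition).
Of the 11 differences, 7 transitions and 4 transversions over 33 sites: P = 7/33 = 0.212121, Q = 4/33 = 0.121212.
d = −0.5·ln(0.454546) − 0.25·ln(0.757576) = −0.5·(-0.788456) − 0.25·(-0.277631) = 0.4636.

0.4636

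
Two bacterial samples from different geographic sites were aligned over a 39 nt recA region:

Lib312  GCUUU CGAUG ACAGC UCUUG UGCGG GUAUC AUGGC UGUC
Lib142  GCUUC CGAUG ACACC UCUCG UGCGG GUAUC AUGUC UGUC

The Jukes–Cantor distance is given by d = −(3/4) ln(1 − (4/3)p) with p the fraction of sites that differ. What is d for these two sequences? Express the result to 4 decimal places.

The sequences differ at positions 5 (U/C), 14 (G/C), 19 (U/C), 34 (G/U).
p = 4/39 = 0.102564.
d = −0.75 · ln(1 − (4/3)·0.102564) = −0.75 · ln(0.863248) = −0.75 · (-0.147053) = 0.1103.

0.1103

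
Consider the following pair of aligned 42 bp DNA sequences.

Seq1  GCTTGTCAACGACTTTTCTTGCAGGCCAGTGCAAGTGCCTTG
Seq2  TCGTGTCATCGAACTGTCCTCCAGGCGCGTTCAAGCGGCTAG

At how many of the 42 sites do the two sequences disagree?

Mismatches occur at site 1 (G↔T), site 3 (T↔G), site 9 (A↔T), site 13 (C↔A), site 14 (T↔C), site 16 (T↔G), site 19 (T↔C), site 21 (G↔C), site 27 (C↔G), site 28 (A↔C), site 31 (G↔T), site 36 (T↔C), site 38 (C↔G), site 41 (T↔A).
That gives 14 mismatches out of 42 aligned sites, so the Hamming distance is 14.

14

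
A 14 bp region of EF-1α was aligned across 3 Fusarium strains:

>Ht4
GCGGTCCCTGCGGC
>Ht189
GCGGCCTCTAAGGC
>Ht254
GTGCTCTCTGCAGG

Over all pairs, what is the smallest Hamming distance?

4

Pairwise Hamming distances:
  Ht4 vs Ht189: 4
  Ht4 vs Ht254: 5
  Ht189 vs Ht254: 7
The smallest is 4, between Ht4 and Ht189.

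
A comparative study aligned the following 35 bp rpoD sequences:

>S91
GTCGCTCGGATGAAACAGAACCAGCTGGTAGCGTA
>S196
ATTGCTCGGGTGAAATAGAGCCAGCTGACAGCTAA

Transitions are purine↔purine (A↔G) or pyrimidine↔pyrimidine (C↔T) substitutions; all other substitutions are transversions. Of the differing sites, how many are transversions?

2

The sequences differ at positions 1 (G/A, transition), 3 (C/T, transition), 10 (A/G, transition), 16 (C/T, transition), 20 (A/G, transition), 28 (G/A, transition), 29 (T/C, transition), 33 (G/T, transversion), 34 (T/A, transversion).
Of the 9 differences, 7 transitions and 2 transversions, so the answer is 2.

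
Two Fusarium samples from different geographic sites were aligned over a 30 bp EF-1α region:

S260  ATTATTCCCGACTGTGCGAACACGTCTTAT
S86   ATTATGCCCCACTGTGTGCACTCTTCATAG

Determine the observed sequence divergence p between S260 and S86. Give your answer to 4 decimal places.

Mismatches occur at site 6 (T→G), site 10 (G→C), site 17 (C→T), site 19 (A→C), site 22 (A→T), site 24 (G→T), site 27 (T→A), site 30 (T→G).
There are 8 differences over 30 sites, so p = 8/30 = 0.2667.

0.2667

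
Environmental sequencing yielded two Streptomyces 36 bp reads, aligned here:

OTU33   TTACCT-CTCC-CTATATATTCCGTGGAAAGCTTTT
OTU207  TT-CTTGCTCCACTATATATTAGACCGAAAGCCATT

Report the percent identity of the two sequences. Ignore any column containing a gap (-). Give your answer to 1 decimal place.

Excluding the 3 gap columns leaves 33 comparable sites.
The sequences differ at positions 5 (C/T), 22 (C/A), 23 (C/G), 24 (G/A), 25 (T/C), 26 (G/C), 33 (T/C), 34 (T/A).
25 of the 33 comparable sites match, so the percent identity is 25/33 × 100 = 75.8%.

75.8%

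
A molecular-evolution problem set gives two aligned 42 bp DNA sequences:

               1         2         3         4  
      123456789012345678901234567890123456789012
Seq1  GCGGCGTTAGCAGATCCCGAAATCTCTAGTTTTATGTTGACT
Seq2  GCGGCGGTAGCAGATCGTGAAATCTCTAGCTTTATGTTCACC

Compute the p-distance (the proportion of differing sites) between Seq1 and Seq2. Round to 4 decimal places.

0.1429

Differing sites — 7:T/G; 17:C/G; 18:C/T; 30:T/C; 39:G/C; 42:T/C.
There are 6 differences over 42 sites, so p = 6/42 = 0.1429.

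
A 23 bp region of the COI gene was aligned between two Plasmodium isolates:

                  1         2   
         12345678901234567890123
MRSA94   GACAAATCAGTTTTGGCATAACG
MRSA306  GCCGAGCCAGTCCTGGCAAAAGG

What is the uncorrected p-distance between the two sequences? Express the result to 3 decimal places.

The sequences differ at positions 2 (A/C), 4 (A/G), 6 (A/G), 7 (T/C), 12 (T/C), 13 (T/C), 19 (T/A), 22 (C/G).
There are 8 differences over 23 sites, so p = 8/23 = 0.348.

0.348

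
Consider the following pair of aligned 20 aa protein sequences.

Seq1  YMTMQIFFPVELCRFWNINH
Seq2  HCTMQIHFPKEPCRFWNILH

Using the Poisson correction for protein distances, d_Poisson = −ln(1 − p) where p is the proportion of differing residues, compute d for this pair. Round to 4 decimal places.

Mismatches occur at site 1 (Y→H), site 2 (M→C), site 7 (F→H), site 10 (V→K), site 12 (L→P), site 19 (N→L).
p = 6/20 = 0.300000.
d = −ln(1 − 0.300000) = −ln(0.700000) = 0.3567.

0.3567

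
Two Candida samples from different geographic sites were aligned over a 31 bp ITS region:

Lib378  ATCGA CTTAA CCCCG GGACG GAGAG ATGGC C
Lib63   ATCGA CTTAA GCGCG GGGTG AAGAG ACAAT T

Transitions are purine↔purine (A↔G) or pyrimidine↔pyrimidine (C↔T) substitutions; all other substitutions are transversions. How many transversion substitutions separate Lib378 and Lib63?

The sequences differ at positions 11 (C/G, transversion), 13 (C/G, transversion), 18 (A/G, transition), 19 (C/T, transition), 21 (G/A, transition), 27 (T/C, transition), 28 (G/A, transition), 29 (G/A, transition), 30 (C/T, transition), 31 (C/T, transition).
Of the 10 differences, 8 transitions and 2 transversions, so the answer is 2.

2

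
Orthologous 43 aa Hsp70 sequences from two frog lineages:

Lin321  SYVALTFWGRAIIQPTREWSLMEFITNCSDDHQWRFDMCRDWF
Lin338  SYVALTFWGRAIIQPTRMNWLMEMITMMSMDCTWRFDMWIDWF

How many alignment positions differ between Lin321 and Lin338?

Mismatches occur at site 18 (E/M), site 19 (W/N), site 20 (S/W), site 24 (F/M), site 27 (N/M), site 28 (C/M), site 30 (D/M), site 32 (H/C), site 33 (Q/T), site 39 (C/W), site 40 (R/I).
That gives 11 mismatches out of 43 aligned sites, so the Hamming distance is 11.

11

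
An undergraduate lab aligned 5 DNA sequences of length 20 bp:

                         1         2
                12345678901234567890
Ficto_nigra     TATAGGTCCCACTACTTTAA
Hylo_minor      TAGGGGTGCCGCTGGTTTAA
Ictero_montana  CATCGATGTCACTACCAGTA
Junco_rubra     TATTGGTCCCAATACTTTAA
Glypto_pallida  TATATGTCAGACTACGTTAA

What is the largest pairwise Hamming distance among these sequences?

12

Pairwise Hamming distances:
  Ficto_nigra vs Hylo_minor: 6
  Ficto_nigra vs Ictero_montana: 9
  Ficto_nigra vs Junco_rubra: 2
  Ficto_nigra vs Glypto_pallida: 4
  Hylo_minor vs Ictero_montana: 12
  Hylo_minor vs Junco_rubra: 7
  Hylo_minor vs Glypto_pallida: 10
  Ictero_montana vs Junco_rubra: 10
  Ictero_montana vs Glypto_pallida: 11
  Junco_rubra vs Glypto_pallida: 6
The largest is 12, between Hylo_minor and Ictero_montana.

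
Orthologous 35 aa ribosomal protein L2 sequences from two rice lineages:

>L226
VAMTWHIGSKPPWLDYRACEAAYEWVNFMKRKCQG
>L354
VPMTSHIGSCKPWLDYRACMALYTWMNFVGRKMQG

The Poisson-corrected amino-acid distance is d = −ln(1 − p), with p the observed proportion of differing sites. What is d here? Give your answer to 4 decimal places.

Mismatches occur at site 2 (A→P), site 5 (W→S), site 10 (K→C), site 11 (P→K), site 20 (E→M), site 22 (A→L), site 24 (E→T), site 26 (V→M), site 29 (M→V), site 30 (K→G), site 33 (C→M).
p = 11/35 = 0.314286.
d = −ln(1 − 0.314286) = −ln(0.685714) = 0.3773.

0.3773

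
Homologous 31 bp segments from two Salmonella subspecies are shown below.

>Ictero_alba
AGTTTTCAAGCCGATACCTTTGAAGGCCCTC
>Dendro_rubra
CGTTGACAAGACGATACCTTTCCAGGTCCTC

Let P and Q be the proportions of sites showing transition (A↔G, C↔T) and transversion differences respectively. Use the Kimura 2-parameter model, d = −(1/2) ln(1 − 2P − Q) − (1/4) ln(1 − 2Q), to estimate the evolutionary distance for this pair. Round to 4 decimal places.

0.2716

Differing sites — 1:A/C (Tv); 5:T/G (Tv); 6:T/A (Tv); 11:C/A (Tv); 22:G/C (Tv); 23:A/C (Tv); 27:C/T (Ti).
Of the 7 differences, 1 transition and 6 transversions over 31 sites: P = 1/31 = 0.032258, Q = 6/31 = 0.193548.
d = −0.5·ln(0.741936) − 0.25·ln(0.612904) = −0.5·(-0.298492) − 0.25·(-0.489547) = 0.2716.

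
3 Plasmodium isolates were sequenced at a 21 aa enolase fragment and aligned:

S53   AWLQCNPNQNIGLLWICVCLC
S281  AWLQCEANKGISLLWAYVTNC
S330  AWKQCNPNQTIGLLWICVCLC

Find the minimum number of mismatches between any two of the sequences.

Pairwise Hamming distances:
  S53 vs S281: 9
  S53 vs S330: 2
  S281 vs S330: 10
The smallest is 2, between S53 and S330.

2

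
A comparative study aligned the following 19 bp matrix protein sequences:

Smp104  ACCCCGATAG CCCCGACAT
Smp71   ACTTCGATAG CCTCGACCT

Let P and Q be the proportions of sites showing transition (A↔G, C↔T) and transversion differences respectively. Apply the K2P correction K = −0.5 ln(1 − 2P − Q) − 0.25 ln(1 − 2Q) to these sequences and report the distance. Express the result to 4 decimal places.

0.2576

Mismatches occur at site 3 (C→T, transition), site 4 (C→T, transition), site 13 (C→T, transition), site 18 (A→C, transversion).
Of the 4 differences, 3 transitions and 1 transversion over 19 sites: P = 3/19 = 0.157895, Q = 1/19 = 0.052632.
d = −0.5·ln(0.631578) − 0.25·ln(0.894736) = −0.5·(-0.459534) − 0.25·(-0.111227) = 0.2576.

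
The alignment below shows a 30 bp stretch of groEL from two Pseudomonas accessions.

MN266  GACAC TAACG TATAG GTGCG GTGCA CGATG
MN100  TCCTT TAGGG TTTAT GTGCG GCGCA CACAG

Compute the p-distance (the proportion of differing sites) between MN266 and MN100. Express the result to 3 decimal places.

0.400

Mismatches occur at site 1 (G↔T), site 2 (A↔C), site 4 (A↔T), site 5 (C↔T), site 8 (A↔G), site 9 (C↔G), site 12 (A↔T), site 15 (G↔T), site 22 (T↔C), site 27 (G↔A), site 28 (A↔C), site 29 (T↔A).
There are 12 differences over 30 sites, so p = 12/30 = 0.400.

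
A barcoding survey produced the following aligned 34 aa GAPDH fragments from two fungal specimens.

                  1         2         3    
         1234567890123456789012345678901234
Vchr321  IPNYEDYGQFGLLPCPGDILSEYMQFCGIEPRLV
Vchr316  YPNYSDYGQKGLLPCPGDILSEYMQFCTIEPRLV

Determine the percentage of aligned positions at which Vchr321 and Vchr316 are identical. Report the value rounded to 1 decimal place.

The sequences differ at positions 1 (I/Y), 5 (E/S), 10 (F/K), 28 (G/T).
30 of the 34 sites match, so the percent identity is 30/34 × 100 = 88.2%.

88.2%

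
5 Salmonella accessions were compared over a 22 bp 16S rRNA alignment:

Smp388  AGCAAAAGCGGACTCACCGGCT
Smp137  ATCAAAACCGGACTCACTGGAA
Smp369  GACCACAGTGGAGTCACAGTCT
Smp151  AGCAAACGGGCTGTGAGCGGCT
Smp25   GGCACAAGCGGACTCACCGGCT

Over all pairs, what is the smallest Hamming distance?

2

Pairwise Hamming distances:
  Smp388 vs Smp137: 5
  Smp388 vs Smp369: 8
  Smp388 vs Smp151: 7
  Smp388 vs Smp25: 2
  Smp137 vs Smp369: 11
  Smp137 vs Smp151: 12
  Smp137 vs Smp25: 7
  Smp369 vs Smp151: 12
  Smp369 vs Smp25: 8
  Smp151 vs Smp25: 9
The smallest is 2, between Smp388 and Smp25.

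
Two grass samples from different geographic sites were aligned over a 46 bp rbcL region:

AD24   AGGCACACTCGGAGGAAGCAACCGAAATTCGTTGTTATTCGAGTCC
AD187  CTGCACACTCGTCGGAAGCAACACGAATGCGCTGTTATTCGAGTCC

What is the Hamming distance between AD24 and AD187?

Mismatches occur at site 1 (A/C), site 2 (G/T), site 12 (G/T), site 13 (A/C), site 23 (C/A), site 24 (G/C), site 25 (A/G), site 29 (T/G), site 32 (T/C).
That gives 9 mismatches out of 46 aligned sites, so the Hamming distance is 9.

9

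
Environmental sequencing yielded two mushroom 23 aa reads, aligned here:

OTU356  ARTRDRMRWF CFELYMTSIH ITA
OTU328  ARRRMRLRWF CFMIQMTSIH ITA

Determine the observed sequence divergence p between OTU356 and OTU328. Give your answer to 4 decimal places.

0.2609

Mismatches occur at site 3 (T→R), site 5 (D→M), site 7 (M→L), site 13 (E→M), site 14 (L→I), site 15 (Y→Q).
There are 6 differences over 23 sites, so p = 6/23 = 0.2609.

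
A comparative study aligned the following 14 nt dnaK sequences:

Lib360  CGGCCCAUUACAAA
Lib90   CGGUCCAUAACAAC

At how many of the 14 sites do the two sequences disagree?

The sequences differ at positions 4 (C/U), 9 (U/A), 14 (A/C).
That gives 3 mismatches out of 14 aligned sites, so the Hamming distance is 3.

3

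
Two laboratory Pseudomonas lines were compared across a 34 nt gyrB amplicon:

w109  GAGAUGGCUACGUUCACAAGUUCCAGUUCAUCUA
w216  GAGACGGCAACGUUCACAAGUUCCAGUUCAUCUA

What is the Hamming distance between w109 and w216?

Mismatches occur at site 5 (U/C), site 9 (U/A).
That gives 2 mismatches out of 34 aligned sites, so the Hamming distance is 2.

2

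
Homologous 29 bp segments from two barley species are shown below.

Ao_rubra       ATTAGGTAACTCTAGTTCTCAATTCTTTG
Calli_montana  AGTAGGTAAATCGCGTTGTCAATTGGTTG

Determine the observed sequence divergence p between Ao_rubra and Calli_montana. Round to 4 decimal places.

Differing sites — 2:T/G; 10:C/A; 13:T/G; 14:A/C; 18:C/G; 25:C/G; 26:T/G.
There are 7 differences over 29 sites, so p = 7/29 = 0.2414.

0.2414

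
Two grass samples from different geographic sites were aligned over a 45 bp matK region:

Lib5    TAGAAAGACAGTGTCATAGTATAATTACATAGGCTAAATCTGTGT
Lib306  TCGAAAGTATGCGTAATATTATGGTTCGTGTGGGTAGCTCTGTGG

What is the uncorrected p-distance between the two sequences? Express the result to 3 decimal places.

0.400

The sequences differ at positions 2 (A/C), 8 (A/T), 9 (C/A), 10 (A/T), 12 (T/C), 15 (C/A), 19 (G/T), 23 (A/G), 24 (A/G), 27 (A/C), 28 (C/G), 29 (A/T), 30 (T/G), 31 (A/T), 34 (C/G), 37 (A/G), 38 (A/C), 45 (T/G).
There are 18 differences over 45 sites, so p = 18/45 = 0.400.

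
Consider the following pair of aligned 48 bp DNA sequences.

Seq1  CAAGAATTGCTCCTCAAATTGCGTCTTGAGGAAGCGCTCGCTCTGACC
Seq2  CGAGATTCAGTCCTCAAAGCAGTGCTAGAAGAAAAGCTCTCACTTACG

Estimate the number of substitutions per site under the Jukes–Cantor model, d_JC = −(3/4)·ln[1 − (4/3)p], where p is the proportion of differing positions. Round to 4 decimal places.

0.5627

Mismatches occur at site 2 (A/G), site 6 (A/T), site 8 (T/C), site 9 (G/A), site 10 (C/G), site 19 (T/G), site 20 (T/C), site 21 (G/A), site 22 (C/G), site 23 (G/T), site 24 (T/G), site 27 (T/A), site 30 (G/A), site 34 (G/A), site 35 (C/A), site 40 (G/T), site 42 (T/A), site 45 (G/T), site 48 (C/G).
p = 19/48 = 0.395833.
d = −0.75 · ln(1 − (4/3)·0.395833) = −0.75 · ln(0.472223) = −0.75 · (-0.750304) = 0.5627.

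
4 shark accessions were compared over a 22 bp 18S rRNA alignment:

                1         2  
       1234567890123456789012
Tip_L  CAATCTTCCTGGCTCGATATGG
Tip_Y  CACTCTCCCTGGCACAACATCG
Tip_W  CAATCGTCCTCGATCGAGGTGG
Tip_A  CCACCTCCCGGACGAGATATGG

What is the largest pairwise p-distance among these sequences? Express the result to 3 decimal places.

0.545

Pairwise Hamming distances:
  Tip_L vs Tip_Y: 6
  Tip_L vs Tip_W: 5
  Tip_L vs Tip_A: 7
  Tip_Y vs Tip_W: 10
  Tip_Y vs Tip_A: 10
  Tip_W vs Tip_A: 12
The largest is 12 mismatches, between Tip_W and Tip_A; p = 12/22 = 0.545.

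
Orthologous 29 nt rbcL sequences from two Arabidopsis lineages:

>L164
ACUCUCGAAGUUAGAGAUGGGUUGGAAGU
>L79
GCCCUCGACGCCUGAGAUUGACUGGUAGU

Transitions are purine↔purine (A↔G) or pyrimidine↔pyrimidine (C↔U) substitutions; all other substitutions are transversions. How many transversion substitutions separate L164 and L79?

4

Differing sites — 1:A/G (Ti); 3:U/C (Ti); 9:A/C (Tv); 11:U/C (Ti); 12:U/C (Ti); 13:A/U (Tv); 19:G/U (Tv); 21:G/A (Ti); 22:U/C (Ti); 26:A/U (Tv).
Of the 10 differences, 6 transitions and 4 transversions, so the answer is 4.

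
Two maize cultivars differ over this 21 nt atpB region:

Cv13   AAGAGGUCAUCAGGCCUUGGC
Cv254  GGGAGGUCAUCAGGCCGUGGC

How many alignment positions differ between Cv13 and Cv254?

Mismatches occur at site 1 (A↔G), site 2 (A↔G), site 17 (U↔G).
That gives 3 mismatches out of 21 aligned sites, so the Hamming distance is 3.

3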